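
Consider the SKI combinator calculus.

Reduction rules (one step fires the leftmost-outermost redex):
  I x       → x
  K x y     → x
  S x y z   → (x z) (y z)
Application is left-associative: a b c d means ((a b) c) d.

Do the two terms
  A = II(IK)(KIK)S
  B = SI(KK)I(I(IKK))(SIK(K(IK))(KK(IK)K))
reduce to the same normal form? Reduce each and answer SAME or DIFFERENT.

Term A:
  start: II(IK)(KIK)S
  [1] I(IK)(KIK)S
  [2] IK(KIK)S
  [3] K(KIK)S
  [4] KIK
  [5] I

Term B:
  start: SI(KK)I(I(IKK))(SIK(K(IK))(KK(IK)K))
  [1] II(KKI)(I(IKK))(SIK(K(IK))(KK(IK)K))
  [2] I(KKI)(I(IKK))(SIK(K(IK))(KK(IK)K))
  [3] KKI(I(IKK))(SIK(K(IK))(KK(IK)K))
  [4] K(I(IKK))(SIK(K(IK))(KK(IK)K))
  [5] I(IKK)
  [6] IKK
  [7] KK

Answer: DIFFERENT — A ⇓ I, B ⇓ KK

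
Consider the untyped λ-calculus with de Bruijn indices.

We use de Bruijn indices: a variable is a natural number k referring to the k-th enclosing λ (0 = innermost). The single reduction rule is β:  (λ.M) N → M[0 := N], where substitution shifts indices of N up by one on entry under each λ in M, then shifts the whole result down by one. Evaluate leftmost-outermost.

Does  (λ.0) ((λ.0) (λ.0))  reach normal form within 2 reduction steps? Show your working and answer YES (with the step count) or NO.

Answer: YES — reaches normal form λ.0 in 2 ≤ 2 steps

Derivation:
  start: (λ.0) ((λ.0) (λ.0))
  step 1: (λ.0) (λ.0)
  step 2: λ.0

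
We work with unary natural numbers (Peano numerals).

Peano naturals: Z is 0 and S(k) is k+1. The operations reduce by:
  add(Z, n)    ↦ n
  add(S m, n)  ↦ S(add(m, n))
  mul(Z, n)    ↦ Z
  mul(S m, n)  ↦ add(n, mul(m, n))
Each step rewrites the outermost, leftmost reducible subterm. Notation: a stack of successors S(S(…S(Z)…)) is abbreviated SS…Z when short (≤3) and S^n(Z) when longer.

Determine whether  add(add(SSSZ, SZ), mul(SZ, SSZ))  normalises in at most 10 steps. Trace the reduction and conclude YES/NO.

Answer: NO — after 10 steps the term is S(S(S(S(add(SSZ, mul(Z, SSZ)))))), not yet normal

Reduction:
  start: add(add(SSSZ, SZ), mul(SZ, SSZ))
  →1  add(S(add(SSZ, SZ)), mul(SZ, SSZ))
  →2  S(add(add(SSZ, SZ), mul(SZ, SSZ)))
  →3  S(add(S(add(SZ, SZ)), mul(SZ, SSZ)))
  →4  S(S(add(add(SZ, SZ), mul(SZ, SSZ))))
  →5  S(S(add(S(add(Z, SZ)), mul(SZ, SSZ))))
  →6  S(S(S(add(add(Z, SZ), mul(SZ, SSZ)))))
  →7  S(S(S(add(SZ, mul(SZ, SSZ)))))
  →8  S(S(S(S(add(Z, mul(SZ, SSZ))))))
  →9  S(S(S(S(mul(SZ, SSZ)))))
  →10  S(S(S(S(add(SSZ, mul(Z, SSZ))))))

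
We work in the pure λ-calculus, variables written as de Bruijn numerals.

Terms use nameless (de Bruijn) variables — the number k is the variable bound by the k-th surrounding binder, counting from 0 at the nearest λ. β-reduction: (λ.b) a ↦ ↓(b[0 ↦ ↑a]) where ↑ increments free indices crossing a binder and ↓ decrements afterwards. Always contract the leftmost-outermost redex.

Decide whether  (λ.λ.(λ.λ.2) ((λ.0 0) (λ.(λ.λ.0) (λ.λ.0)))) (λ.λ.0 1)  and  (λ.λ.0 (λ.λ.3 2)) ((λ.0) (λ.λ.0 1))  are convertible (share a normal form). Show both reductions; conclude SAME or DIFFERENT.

Answer: DIFFERENT — A ⇓ λ.λ.1, B ⇓ λ.0 (λ.λ.λ.0 3)

Derivation:
Term A:
  start: (λ.λ.(λ.λ.2) ((λ.0 0) (λ.(λ.λ.0) (λ.λ.0)))) (λ.λ.0 1)
  step 1: λ.(λ.λ.2) ((λ.0 0) (λ.(λ.λ.0) (λ.λ.0)))
  step 2: λ.λ.1

Term B:
  start: (λ.λ.0 (λ.λ.3 2)) ((λ.0) (λ.λ.0 1))
  step 1: λ.0 (λ.λ.(λ.0) (λ.λ.0 1) 2)
  step 2: λ.0 (λ.λ.(λ.λ.0 1) 2)
  step 3: λ.0 (λ.λ.λ.0 3)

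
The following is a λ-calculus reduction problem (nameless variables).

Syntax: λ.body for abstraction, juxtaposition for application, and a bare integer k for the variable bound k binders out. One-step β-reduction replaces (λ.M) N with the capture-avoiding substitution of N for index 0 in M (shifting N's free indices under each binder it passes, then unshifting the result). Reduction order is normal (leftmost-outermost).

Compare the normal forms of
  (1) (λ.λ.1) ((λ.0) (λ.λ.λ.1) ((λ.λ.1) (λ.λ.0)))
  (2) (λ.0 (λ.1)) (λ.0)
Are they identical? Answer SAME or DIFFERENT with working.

Term A:
  start: (λ.λ.1) ((λ.0) (λ.λ.λ.1) ((λ.λ.1) (λ.λ.0)))
  →1  λ.(λ.0) (λ.λ.λ.1) ((λ.λ.1) (λ.λ.0))
  →2  λ.(λ.λ.λ.1) ((λ.λ.1) (λ.λ.0))
  →3  λ.λ.λ.1

Term B:
  start: (λ.0 (λ.1)) (λ.0)
  →1  (λ.0) (λ.λ.0)
  →2  λ.λ.0

Answer: DIFFERENT — A ⇓ λ.λ.λ.1, B ⇓ λ.λ.0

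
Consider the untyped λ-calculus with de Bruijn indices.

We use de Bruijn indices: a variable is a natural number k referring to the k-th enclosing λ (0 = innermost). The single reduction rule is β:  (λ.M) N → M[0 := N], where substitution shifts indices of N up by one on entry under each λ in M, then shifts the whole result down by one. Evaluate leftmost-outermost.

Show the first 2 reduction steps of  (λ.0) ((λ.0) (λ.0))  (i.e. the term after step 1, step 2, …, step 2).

  start: (λ.0) ((λ.0) (λ.0))
  [1] (λ.0) (λ.0)
  [2] λ.0

Answer: after 2 steps: λ.0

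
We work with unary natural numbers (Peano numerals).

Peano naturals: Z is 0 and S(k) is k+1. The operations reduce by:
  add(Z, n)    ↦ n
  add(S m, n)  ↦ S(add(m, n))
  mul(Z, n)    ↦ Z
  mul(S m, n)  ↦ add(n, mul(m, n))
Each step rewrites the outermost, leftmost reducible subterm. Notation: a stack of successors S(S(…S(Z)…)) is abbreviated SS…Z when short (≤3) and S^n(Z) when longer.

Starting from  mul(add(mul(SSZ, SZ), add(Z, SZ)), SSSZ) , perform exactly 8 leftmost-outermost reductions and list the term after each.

Answer: after 8 steps: S(S(S(mul(add(add(Z, mul(SZ, SZ)), add(Z, SZ)), SSSZ))))

Derivation:
  start: mul(add(mul(SSZ, SZ), add(Z, SZ)), SSSZ)
  [1] mul(add(add(SZ, mul(SZ, SZ)), add(Z, SZ)), SSSZ)
  [2] mul(add(S(add(Z, mul(SZ, SZ))), add(Z, SZ)), SSSZ)
  [3] mul(S(add(add(Z, mul(SZ, SZ)), add(Z, SZ))), SSSZ)
  [4] add(SSSZ, mul(add(add(Z, mul(SZ, SZ)), add(Z, SZ)), SSSZ))
  [5] S(add(SSZ, mul(add(add(Z, mul(SZ, SZ)), add(Z, SZ)), SSSZ)))
  [6] S(S(add(SZ, mul(add(add(Z, mul(SZ, SZ)), add(Z, SZ)), SSSZ))))
  [7] S(S(S(add(Z, mul(add(add(Z, mul(SZ, SZ)), add(Z, SZ)), SSSZ)))))
  [8] S(S(S(mul(add(add(Z, mul(SZ, SZ)), add(Z, SZ)), SSSZ))))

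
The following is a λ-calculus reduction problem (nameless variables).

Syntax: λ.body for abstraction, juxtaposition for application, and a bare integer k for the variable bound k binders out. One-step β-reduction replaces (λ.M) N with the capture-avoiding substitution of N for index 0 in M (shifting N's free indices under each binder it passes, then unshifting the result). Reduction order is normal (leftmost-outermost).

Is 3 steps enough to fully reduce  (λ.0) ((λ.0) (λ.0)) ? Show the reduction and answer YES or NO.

  start: (λ.0) ((λ.0) (λ.0))
  →1  (λ.0) (λ.0)
  →2  λ.0

Answer: YES — reaches normal form λ.0 in 2 ≤ 3 steps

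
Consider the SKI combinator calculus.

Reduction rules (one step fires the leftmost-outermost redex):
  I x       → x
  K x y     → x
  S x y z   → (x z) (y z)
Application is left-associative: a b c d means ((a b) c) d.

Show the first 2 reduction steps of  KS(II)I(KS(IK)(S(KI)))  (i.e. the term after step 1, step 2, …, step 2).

  start: KS(II)I(KS(IK)(S(KI)))
  →1  SI(KS(IK)(S(KI)))
  →2  SI(S(S(KI)))

Answer: after 2 steps: SI(S(S(KI)))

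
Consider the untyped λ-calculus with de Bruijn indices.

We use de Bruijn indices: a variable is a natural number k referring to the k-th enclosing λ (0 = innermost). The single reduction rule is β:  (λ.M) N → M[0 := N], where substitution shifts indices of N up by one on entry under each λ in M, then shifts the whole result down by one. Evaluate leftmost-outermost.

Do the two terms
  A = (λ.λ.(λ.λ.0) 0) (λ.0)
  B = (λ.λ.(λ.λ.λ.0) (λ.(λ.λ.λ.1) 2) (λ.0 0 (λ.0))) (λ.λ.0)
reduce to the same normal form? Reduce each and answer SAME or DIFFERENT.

Answer: SAME — A ⇓ λ.λ.0, B ⇓ λ.λ.0

Working:
Term A:
  start: (λ.λ.(λ.λ.0) 0) (λ.0)
  [1] λ.(λ.λ.0) 0
  [2] λ.λ.0

Term B:
  start: (λ.λ.(λ.λ.λ.0) (λ.(λ.λ.λ.1) 2) (λ.0 0 (λ.0))) (λ.λ.0)
  [1] λ.(λ.λ.λ.0) (λ.(λ.λ.λ.1) (λ.λ.0)) (λ.0 0 (λ.0))
  [2] λ.(λ.λ.0) (λ.0 0 (λ.0))
  [3] λ.λ.0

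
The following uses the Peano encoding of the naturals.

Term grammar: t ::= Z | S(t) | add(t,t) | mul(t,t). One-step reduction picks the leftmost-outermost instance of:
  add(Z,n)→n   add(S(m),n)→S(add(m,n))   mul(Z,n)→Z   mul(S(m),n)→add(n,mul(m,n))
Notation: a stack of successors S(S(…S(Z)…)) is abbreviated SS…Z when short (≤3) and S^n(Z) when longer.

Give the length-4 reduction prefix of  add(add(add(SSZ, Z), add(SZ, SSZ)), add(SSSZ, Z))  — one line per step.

  start: add(add(add(SSZ, Z), add(SZ, SSZ)), add(SSSZ, Z))
  step 1: add(add(S(add(SZ, Z)), add(SZ, SSZ)), add(SSSZ, Z))
  step 2: add(S(add(add(SZ, Z), add(SZ, SSZ))), add(SSSZ, Z))
  step 3: S(add(add(add(SZ, Z), add(SZ, SSZ)), add(SSSZ, Z)))
  step 4: S(add(add(S(add(Z, Z)), add(SZ, SSZ)), add(SSSZ, Z)))

Answer: after 4 steps: S(add(add(S(add(Z, Z)), add(SZ, SSZ)), add(SSSZ, Z)))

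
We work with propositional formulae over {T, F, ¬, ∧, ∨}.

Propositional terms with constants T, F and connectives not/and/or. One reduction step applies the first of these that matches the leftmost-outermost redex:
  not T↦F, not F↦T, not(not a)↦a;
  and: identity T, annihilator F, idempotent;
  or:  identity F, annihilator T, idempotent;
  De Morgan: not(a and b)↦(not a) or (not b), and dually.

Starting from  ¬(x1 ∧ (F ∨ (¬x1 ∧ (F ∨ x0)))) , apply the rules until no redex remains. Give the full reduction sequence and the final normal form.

Answer: normal form = ¬x1 ∨ (x1 ∨ ¬x0)  (in 9 steps)

Derivation:
  start: ¬(x1 ∧ (F ∨ (¬x1 ∧ (F ∨ x0))))
  [1] ¬x1 ∨ ¬(F ∨ (¬x1 ∧ (F ∨ x0)))
  [2] ¬x1 ∨ (¬F ∧ ¬(¬x1 ∧ (F ∨ x0)))
  [3] ¬x1 ∨ (T ∧ ¬(¬x1 ∧ (F ∨ x0)))
  [4] ¬x1 ∨ ¬(¬x1 ∧ (F ∨ x0))
  [5] ¬x1 ∨ (¬¬x1 ∨ ¬(F ∨ x0))
  [6] ¬x1 ∨ (x1 ∨ ¬(F ∨ x0))
  [7] ¬x1 ∨ (x1 ∨ (¬F ∧ ¬x0))
  [8] ¬x1 ∨ (x1 ∨ (T ∧ ¬x0))
  [9] ¬x1 ∨ (x1 ∨ ¬x0)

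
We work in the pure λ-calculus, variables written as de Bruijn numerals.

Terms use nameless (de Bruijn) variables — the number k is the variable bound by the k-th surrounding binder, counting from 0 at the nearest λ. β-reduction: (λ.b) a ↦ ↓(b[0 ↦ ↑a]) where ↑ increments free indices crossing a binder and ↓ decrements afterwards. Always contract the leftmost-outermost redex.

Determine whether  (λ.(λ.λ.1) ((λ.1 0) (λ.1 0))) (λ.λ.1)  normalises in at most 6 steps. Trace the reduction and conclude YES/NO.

Answer: YES — reaches normal form λ.λ.λ.λ.1 in 5 ≤ 6 steps

Working:
  start: (λ.(λ.λ.1) ((λ.1 0) (λ.1 0))) (λ.λ.1)
  step 1: (λ.λ.1) ((λ.(λ.λ.1) 0) (λ.(λ.λ.1) 0))
  step 2: λ.(λ.(λ.λ.1) 0) (λ.(λ.λ.1) 0)
  step 3: λ.(λ.λ.1) (λ.(λ.λ.1) 0)
  step 4: λ.λ.λ.(λ.λ.1) 0
  step 5: λ.λ.λ.λ.1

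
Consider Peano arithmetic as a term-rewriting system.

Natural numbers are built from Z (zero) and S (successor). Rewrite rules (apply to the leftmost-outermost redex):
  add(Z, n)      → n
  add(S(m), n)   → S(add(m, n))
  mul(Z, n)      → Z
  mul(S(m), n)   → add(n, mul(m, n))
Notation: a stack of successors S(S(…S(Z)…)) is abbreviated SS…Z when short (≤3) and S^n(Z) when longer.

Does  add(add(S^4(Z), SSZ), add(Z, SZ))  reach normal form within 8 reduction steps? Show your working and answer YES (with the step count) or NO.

  start: add(add(S^4(Z), SSZ), add(Z, SZ))
  →1  add(S(add(SSSZ, SSZ)), add(Z, SZ))
  →2  S(add(add(SSSZ, SSZ), add(Z, SZ)))
  →3  S(add(S(add(SSZ, SSZ)), add(Z, SZ)))
  →4  S(S(add(add(SSZ, SSZ), add(Z, SZ))))
  →5  S(S(add(S(add(SZ, SSZ)), add(Z, SZ))))
  →6  S(S(S(add(add(SZ, SSZ), add(Z, SZ)))))
  →7  S(S(S(add(S(add(Z, SSZ)), add(Z, SZ)))))
  →8  S(S(S(S(add(add(Z, SSZ), add(Z, SZ))))))

Answer: NO — after 8 steps the term is S(S(S(S(add(add(Z, SSZ), add(Z, SZ)))))), not yet normal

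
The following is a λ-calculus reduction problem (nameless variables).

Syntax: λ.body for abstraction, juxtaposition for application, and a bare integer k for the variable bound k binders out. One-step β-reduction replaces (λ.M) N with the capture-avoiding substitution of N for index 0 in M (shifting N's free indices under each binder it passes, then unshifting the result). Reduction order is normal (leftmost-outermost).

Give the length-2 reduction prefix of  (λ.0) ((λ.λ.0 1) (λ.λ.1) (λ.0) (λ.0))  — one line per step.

Answer: after 2 steps: (λ.0 (λ.λ.1)) (λ.0) (λ.0)

Working:
  start: (λ.0) ((λ.λ.0 1) (λ.λ.1) (λ.0) (λ.0))
  →1  (λ.λ.0 1) (λ.λ.1) (λ.0) (λ.0)
  →2  (λ.0 (λ.λ.1)) (λ.0) (λ.0)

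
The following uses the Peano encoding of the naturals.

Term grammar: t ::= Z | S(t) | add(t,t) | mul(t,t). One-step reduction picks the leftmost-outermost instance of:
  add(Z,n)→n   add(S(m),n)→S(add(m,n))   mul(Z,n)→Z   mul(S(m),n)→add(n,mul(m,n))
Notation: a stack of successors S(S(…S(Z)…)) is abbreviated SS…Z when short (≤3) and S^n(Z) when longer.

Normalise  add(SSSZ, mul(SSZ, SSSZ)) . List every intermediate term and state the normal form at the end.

Answer: normal form = S^9(Z)  (in 15 steps)

Reduction:
  start: add(SSSZ, mul(SSZ, SSSZ))
  [1] S(add(SSZ, mul(SSZ, SSSZ)))
  [2] S(S(add(SZ, mul(SSZ, SSSZ))))
  [3] S(S(S(add(Z, mul(SSZ, SSSZ)))))
  [4] S(S(S(mul(SSZ, SSSZ))))
  [5] S(S(S(add(SSSZ, mul(SZ, SSSZ)))))
  [6] S(S(S(S(add(SSZ, mul(SZ, SSSZ))))))
  [7] S(S(S(S(S(add(SZ, mul(SZ, SSSZ)))))))
  [8] S(S(S(S(S(S(add(Z, mul(SZ, SSSZ))))))))
  [9] S(S(S(S(S(S(mul(SZ, SSSZ)))))))
  [10] S(S(S(S(S(S(add(SSSZ, mul(Z, SSSZ))))))))
  [11] S(S(S(S(S(S(S(add(SSZ, mul(Z, SSSZ)))))))))
  [12] S(S(S(S(S(S(S(S(add(SZ, mul(Z, SSSZ))))))))))
  [13] S(S(S(S(S(S(S(S(S(add(Z, mul(Z, SSSZ)))))))))))
  [14] S(S(S(S(S(S(S(S(S(mul(Z, SSSZ))))))))))
  [15] S^9(Z)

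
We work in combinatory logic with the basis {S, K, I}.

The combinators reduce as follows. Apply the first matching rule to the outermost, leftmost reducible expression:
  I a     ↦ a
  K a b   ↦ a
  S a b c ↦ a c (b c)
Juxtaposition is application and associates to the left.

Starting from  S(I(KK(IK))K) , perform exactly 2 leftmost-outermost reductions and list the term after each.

Answer: after 2 steps: S(KK)

Derivation:
  start: S(I(KK(IK))K)
  →1  S(KK(IK)K)
  →2  S(KK)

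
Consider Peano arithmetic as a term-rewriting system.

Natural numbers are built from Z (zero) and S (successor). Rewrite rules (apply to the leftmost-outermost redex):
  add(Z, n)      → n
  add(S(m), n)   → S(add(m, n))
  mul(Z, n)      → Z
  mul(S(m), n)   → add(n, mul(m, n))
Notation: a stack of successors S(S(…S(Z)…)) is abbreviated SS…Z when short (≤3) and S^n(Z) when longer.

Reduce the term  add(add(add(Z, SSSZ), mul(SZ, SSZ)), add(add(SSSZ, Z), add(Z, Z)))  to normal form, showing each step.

Answer: normal form = S^8(Z)  (in 25 steps)

Working:
  start: add(add(add(Z, SSSZ), mul(SZ, SSZ)), add(add(SSSZ, Z), add(Z, Z)))
  [1] add(add(SSSZ, mul(SZ, SSZ)), add(add(SSSZ, Z), add(Z, Z)))
  [2] add(S(add(SSZ, mul(SZ, SSZ))), add(add(SSSZ, Z), add(Z, Z)))
  [3] S(add(add(SSZ, mul(SZ, SSZ)), add(add(SSSZ, Z), add(Z, Z))))
  [4] S(add(S(add(SZ, mul(SZ, SSZ))), add(add(SSSZ, Z), add(Z, Z))))
  [5] S(S(add(add(SZ, mul(SZ, SSZ)), add(add(SSSZ, Z), add(Z, Z)))))
  [6] S(S(add(S(add(Z, mul(SZ, SSZ))), add(add(SSSZ, Z), add(Z, Z)))))
  [7] S(S(S(add(add(Z, mul(SZ, SSZ)), add(add(SSSZ, Z), add(Z, Z))))))
  [8] S(S(S(add(mul(SZ, SSZ), add(add(SSSZ, Z), add(Z, Z))))))
  [9] S(S(S(add(add(SSZ, mul(Z, SSZ)), add(add(SSSZ, Z), add(Z, Z))))))
  [10] S(S(S(add(S(add(SZ, mul(Z, SSZ))), add(add(SSSZ, Z), add(Z, Z))))))
  [11] S(S(S(S(add(add(SZ, mul(Z, SSZ)), add(add(SSSZ, Z), add(Z, Z)))))))
  [12] S(S(S(S(add(S(add(Z, mul(Z, SSZ))), add(add(SSSZ, Z), add(Z, Z)))))))
  [13] S(S(S(S(S(add(add(Z, mul(Z, SSZ)), add(add(SSSZ, Z), add(Z, Z))))))))
  [14] S(S(S(S(S(add(mul(Z, SSZ), add(add(SSSZ, Z), add(Z, Z))))))))
  [15] S(S(S(S(S(add(Z, add(add(SSSZ, Z), add(Z, Z))))))))
  [16] S(S(S(S(S(add(add(SSSZ, Z), add(Z, Z)))))))
  [17] S(S(S(S(S(add(S(add(SSZ, Z)), add(Z, Z)))))))
  [18] S(S(S(S(S(S(add(add(SSZ, Z), add(Z, Z))))))))
  [19] S(S(S(S(S(S(add(S(add(SZ, Z)), add(Z, Z))))))))
  [20] S(S(S(S(S(S(S(add(add(SZ, Z), add(Z, Z)))))))))
  [21] S(S(S(S(S(S(S(add(S(add(Z, Z)), add(Z, Z)))))))))
  [22] S(S(S(S(S(S(S(S(add(add(Z, Z), add(Z, Z))))))))))
  [23] S(S(S(S(S(S(S(S(add(Z, add(Z, Z))))))))))
  [24] S(S(S(S(S(S(S(S(add(Z, Z)))))))))
  [25] S^8(Z)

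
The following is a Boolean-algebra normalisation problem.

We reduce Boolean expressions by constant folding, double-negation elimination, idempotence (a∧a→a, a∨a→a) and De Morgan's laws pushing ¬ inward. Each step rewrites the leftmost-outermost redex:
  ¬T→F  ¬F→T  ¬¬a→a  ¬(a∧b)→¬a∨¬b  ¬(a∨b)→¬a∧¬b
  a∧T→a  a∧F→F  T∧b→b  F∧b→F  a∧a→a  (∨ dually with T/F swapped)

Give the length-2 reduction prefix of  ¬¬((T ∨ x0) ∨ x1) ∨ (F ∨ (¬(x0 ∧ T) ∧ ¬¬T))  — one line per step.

  start: ¬¬((T ∨ x0) ∨ x1) ∨ (F ∨ (¬(x0 ∧ T) ∧ ¬¬T))
  step 1: ((T ∨ x0) ∨ x1) ∨ (F ∨ (¬(x0 ∧ T) ∧ ¬¬T))
  step 2: (T ∨ x1) ∨ (F ∨ (¬(x0 ∧ T) ∧ ¬¬T))

Answer: after 2 steps: (T ∨ x1) ∨ (F ∨ (¬(x0 ∧ T) ∧ ¬¬T))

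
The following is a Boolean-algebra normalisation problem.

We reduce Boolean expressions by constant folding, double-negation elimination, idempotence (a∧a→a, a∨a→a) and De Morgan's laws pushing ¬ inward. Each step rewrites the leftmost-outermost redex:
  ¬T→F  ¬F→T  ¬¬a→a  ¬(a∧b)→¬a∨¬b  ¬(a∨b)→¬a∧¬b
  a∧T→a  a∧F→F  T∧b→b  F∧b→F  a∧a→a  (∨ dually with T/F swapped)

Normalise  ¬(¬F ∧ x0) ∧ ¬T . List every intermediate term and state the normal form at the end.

Answer: normal form = F  (in 5 steps)

Reduction:
  start: ¬(¬F ∧ x0) ∧ ¬T
  →1  (¬¬F ∨ ¬x0) ∧ ¬T
  →2  (F ∨ ¬x0) ∧ ¬T
  →3  ¬x0 ∧ ¬T
  →4  ¬x0 ∧ F
  →5  F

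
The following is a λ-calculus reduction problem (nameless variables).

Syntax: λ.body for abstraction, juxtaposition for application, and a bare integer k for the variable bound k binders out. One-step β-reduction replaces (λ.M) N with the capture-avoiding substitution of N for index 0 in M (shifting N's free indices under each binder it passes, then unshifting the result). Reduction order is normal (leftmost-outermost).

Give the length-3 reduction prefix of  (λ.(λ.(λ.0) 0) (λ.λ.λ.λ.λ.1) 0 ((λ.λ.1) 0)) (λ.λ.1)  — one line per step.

  start: (λ.(λ.(λ.0) 0) (λ.λ.λ.λ.λ.1) 0 ((λ.λ.1) 0)) (λ.λ.1)
  [1] (λ.(λ.0) 0) (λ.λ.λ.λ.λ.1) (λ.λ.1) ((λ.λ.1) (λ.λ.1))
  [2] (λ.0) (λ.λ.λ.λ.λ.1) (λ.λ.1) ((λ.λ.1) (λ.λ.1))
  [3] (λ.λ.λ.λ.λ.1) (λ.λ.1) ((λ.λ.1) (λ.λ.1))

Answer: after 3 steps: (λ.λ.λ.λ.λ.1) (λ.λ.1) ((λ.λ.1) (λ.λ.1))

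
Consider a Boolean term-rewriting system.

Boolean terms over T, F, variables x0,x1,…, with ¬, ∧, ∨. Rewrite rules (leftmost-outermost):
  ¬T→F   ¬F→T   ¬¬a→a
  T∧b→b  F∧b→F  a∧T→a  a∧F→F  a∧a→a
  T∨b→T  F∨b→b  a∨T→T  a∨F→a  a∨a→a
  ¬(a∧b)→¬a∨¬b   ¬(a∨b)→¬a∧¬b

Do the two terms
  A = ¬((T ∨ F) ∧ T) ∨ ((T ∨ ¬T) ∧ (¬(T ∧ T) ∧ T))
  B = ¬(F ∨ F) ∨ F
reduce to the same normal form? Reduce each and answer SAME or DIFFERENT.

Answer: DIFFERENT — A ⇓ F, B ⇓ T

Reduction:
Term A:
  start: ¬((T ∨ F) ∧ T) ∨ ((T ∨ ¬T) ∧ (¬(T ∧ T) ∧ T))
  →1  (¬(T ∨ F) ∨ ¬T) ∨ ((T ∨ ¬T) ∧ (¬(T ∧ T) ∧ T))
  →2  ((¬T ∧ ¬F) ∨ ¬T) ∨ ((T ∨ ¬T) ∧ (¬(T ∧ T) ∧ T))
  →3  ((F ∧ ¬F) ∨ ¬T) ∨ ((T ∨ ¬T) ∧ (¬(T ∧ T) ∧ T))
  →4  (F ∨ ¬T) ∨ ((T ∨ ¬T) ∧ (¬(T ∧ T) ∧ T))
  →5  ¬T ∨ ((T ∨ ¬T) ∧ (¬(T ∧ T) ∧ T))
  →6  F ∨ ((T ∨ ¬T) ∧ (¬(T ∧ T) ∧ T))
  →7  (T ∨ ¬T) ∧ (¬(T ∧ T) ∧ T)
  →8  T ∧ (¬(T ∧ T) ∧ T)
  →9  ¬(T ∧ T) ∧ T
  →10  ¬(T ∧ T)
  →11  ¬T ∨ ¬T
  →12  ¬T
  →13  F

Term B:
  start: ¬(F ∨ F) ∨ F
  →1  ¬(F ∨ F)
  →2  ¬F ∧ ¬F
  →3  ¬F
  →4  T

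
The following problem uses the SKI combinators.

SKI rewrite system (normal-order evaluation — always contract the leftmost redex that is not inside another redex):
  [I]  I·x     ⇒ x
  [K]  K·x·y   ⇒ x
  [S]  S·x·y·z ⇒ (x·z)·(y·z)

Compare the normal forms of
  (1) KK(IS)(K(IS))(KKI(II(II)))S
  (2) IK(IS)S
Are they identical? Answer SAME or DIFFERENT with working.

Term A:
  start: KK(IS)(K(IS))(KKI(II(II)))S
  step 1: K(K(IS))(KKI(II(II)))S
  step 2: K(IS)S
  step 3: IS
  step 4: S

Term B:
  start: IK(IS)S
  step 1: K(IS)S
  step 2: IS
  step 3: S

Answer: SAME — A ⇓ S, B ⇓ S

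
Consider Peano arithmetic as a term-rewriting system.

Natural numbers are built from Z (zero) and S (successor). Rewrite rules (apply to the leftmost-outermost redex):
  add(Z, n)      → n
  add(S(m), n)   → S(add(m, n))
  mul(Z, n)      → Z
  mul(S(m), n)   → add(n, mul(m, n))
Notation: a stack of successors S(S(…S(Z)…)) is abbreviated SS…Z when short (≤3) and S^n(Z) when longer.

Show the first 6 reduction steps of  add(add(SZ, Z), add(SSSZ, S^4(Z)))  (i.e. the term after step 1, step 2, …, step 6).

  start: add(add(SZ, Z), add(SSSZ, S^4(Z)))
  step 1: add(S(add(Z, Z)), add(SSSZ, S^4(Z)))
  step 2: S(add(add(Z, Z), add(SSSZ, S^4(Z))))
  step 3: S(add(Z, add(SSSZ, S^4(Z))))
  step 4: S(add(SSSZ, S^4(Z)))
  step 5: S(S(add(SSZ, S^4(Z))))
  step 6: S(S(S(add(SZ, S^4(Z)))))

Answer: after 6 steps: S(S(S(add(SZ, S^4(Z)))))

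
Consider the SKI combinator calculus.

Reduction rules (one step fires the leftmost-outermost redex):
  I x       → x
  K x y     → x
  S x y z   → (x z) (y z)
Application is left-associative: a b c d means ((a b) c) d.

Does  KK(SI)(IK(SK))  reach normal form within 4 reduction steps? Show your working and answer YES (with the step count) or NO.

  start: KK(SI)(IK(SK))
  [1] K(IK(SK))
  [2] K(K(SK))

Answer: YES — reaches normal form K(K(SK)) in 2 ≤ 4 steps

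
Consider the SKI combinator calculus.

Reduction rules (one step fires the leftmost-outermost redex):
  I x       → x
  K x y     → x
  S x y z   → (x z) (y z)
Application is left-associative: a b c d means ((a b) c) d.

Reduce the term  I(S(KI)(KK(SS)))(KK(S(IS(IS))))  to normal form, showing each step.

Answer: normal form = KK  (in 6 steps)

Derivation:
  start: I(S(KI)(KK(SS)))(KK(S(IS(IS))))
  step 1: S(KI)(KK(SS))(KK(S(IS(IS))))
  step 2: KI(KK(S(IS(IS))))(KK(SS)(KK(S(IS(IS)))))
  step 3: I(KK(SS)(KK(S(IS(IS)))))
  step 4: KK(SS)(KK(S(IS(IS))))
  step 5: K(KK(S(IS(IS))))
  step 6: KK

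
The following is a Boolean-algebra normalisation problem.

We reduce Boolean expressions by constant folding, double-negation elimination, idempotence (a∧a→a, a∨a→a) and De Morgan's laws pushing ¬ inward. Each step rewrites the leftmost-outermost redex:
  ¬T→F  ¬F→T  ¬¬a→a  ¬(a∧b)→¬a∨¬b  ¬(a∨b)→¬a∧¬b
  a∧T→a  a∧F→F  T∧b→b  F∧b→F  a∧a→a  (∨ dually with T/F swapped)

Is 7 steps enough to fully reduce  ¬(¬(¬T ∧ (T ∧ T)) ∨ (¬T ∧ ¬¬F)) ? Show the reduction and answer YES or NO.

Answer: YES — reaches normal form F in 5 ≤ 7 steps

Reduction:
  start: ¬(¬(¬T ∧ (T ∧ T)) ∨ (¬T ∧ ¬¬F))
  →1  ¬¬(¬T ∧ (T ∧ T)) ∧ ¬(¬T ∧ ¬¬F)
  →2  (¬T ∧ (T ∧ T)) ∧ ¬(¬T ∧ ¬¬F)
  →3  (F ∧ (T ∧ T)) ∧ ¬(¬T ∧ ¬¬F)
  →4  F ∧ ¬(¬T ∧ ¬¬F)
  →5  F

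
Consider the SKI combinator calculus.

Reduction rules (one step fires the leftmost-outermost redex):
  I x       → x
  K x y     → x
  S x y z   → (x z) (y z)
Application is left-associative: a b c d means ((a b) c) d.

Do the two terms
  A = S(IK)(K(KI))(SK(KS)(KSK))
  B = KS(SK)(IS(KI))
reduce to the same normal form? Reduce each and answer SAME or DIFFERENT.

Term A:
  start: S(IK)(K(KI))(SK(KS)(KSK))
  [1] IK(SK(KS)(KSK))(K(KI)(SK(KS)(KSK)))
  [2] K(SK(KS)(KSK))(K(KI)(SK(KS)(KSK)))
  [3] SK(KS)(KSK)
  [4] K(KSK)(KS(KSK))
  [5] KSK
  [6] S

Term B:
  start: KS(SK)(IS(KI))
  [1] S(IS(KI))
  [2] S(S(KI))

Answer: DIFFERENT — A ⇓ S, B ⇓ S(S(KI))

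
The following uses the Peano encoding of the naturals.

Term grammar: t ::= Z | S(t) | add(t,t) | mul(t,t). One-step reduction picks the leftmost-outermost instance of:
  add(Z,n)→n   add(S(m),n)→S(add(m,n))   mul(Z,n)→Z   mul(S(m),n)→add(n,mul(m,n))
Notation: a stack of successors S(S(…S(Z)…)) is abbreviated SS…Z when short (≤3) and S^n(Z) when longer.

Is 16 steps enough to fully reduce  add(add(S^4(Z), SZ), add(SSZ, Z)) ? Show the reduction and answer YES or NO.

Answer: YES — reaches normal form S^7(Z) in 14 ≤ 16 steps

Reduction:
  start: add(add(S^4(Z), SZ), add(SSZ, Z))
  step 1: add(S(add(SSSZ, SZ)), add(SSZ, Z))
  step 2: S(add(add(SSSZ, SZ), add(SSZ, Z)))
  step 3: S(add(S(add(SSZ, SZ)), add(SSZ, Z)))
  step 4: S(S(add(add(SSZ, SZ), add(SSZ, Z))))
  step 5: S(S(add(S(add(SZ, SZ)), add(SSZ, Z))))
  step 6: S(S(S(add(add(SZ, SZ), add(SSZ, Z)))))
  step 7: S(S(S(add(S(add(Z, SZ)), add(SSZ, Z)))))
  step 8: S(S(S(S(add(add(Z, SZ), add(SSZ, Z))))))
  step 9: S(S(S(S(add(SZ, add(SSZ, Z))))))
  step 10: S(S(S(S(S(add(Z, add(SSZ, Z)))))))
  step 11: S(S(S(S(S(add(SSZ, Z))))))
  step 12: S(S(S(S(S(S(add(SZ, Z)))))))
  step 13: S(S(S(S(S(S(S(add(Z, Z))))))))
  step 14: S^7(Z)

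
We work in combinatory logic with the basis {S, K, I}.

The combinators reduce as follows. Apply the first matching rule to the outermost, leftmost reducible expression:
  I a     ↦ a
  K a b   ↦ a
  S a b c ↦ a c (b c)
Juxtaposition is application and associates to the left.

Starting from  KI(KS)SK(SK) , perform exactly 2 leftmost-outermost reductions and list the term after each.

  start: KI(KS)SK(SK)
  →1  ISK(SK)
  →2  SK(SK)

Answer: after 2 steps: SK(SK)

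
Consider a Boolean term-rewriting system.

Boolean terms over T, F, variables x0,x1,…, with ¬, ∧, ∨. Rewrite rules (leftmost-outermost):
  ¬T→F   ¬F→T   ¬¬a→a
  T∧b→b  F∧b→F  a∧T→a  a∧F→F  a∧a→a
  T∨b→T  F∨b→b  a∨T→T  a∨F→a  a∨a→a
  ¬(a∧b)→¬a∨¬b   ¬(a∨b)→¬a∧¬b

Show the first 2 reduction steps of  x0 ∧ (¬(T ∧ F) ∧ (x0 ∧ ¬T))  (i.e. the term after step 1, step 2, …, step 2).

Answer: after 2 steps: x0 ∧ ((F ∨ ¬F) ∧ (x0 ∧ ¬T))

Reduction:
  start: x0 ∧ (¬(T ∧ F) ∧ (x0 ∧ ¬T))
  →1  x0 ∧ ((¬T ∨ ¬F) ∧ (x0 ∧ ¬T))
  →2  x0 ∧ ((F ∨ ¬F) ∧ (x0 ∧ ¬T))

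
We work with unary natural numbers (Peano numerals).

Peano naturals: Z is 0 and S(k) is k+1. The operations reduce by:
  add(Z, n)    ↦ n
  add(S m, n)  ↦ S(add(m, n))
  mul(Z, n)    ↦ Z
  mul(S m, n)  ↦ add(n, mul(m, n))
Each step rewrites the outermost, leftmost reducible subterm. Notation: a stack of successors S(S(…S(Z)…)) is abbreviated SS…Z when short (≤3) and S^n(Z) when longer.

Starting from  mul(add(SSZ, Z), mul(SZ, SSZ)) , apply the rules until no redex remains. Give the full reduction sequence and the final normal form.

Answer: normal form = S^4(Z)  (in 22 steps)

Reduction:
  start: mul(add(SSZ, Z), mul(SZ, SSZ))
  [1] mul(S(add(SZ, Z)), mul(SZ, SSZ))
  [2] add(mul(SZ, SSZ), mul(add(SZ, Z), mul(SZ, SSZ)))
  [3] add(add(SSZ, mul(Z, SSZ)), mul(add(SZ, Z), mul(SZ, SSZ)))
  [4] add(S(add(SZ, mul(Z, SSZ))), mul(add(SZ, Z), mul(SZ, SSZ)))
  [5] S(add(add(SZ, mul(Z, SSZ)), mul(add(SZ, Z), mul(SZ, SSZ))))
  [6] S(add(S(add(Z, mul(Z, SSZ))), mul(add(SZ, Z), mul(SZ, SSZ))))
  [7] S(S(add(add(Z, mul(Z, SSZ)), mul(add(SZ, Z), mul(SZ, SSZ)))))
  [8] S(S(add(mul(Z, SSZ), mul(add(SZ, Z), mul(SZ, SSZ)))))
  [9] S(S(add(Z, mul(add(SZ, Z), mul(SZ, SSZ)))))
  [10] S(S(mul(add(SZ, Z), mul(SZ, SSZ))))
  [11] S(S(mul(S(add(Z, Z)), mul(SZ, SSZ))))
  [12] S(S(add(mul(SZ, SSZ), mul(add(Z, Z), mul(SZ, SSZ)))))
  [13] S(S(add(add(SSZ, mul(Z, SSZ)), mul(add(Z, Z), mul(SZ, SSZ)))))
  [14] S(S(add(S(add(SZ, mul(Z, SSZ))), mul(add(Z, Z), mul(SZ, SSZ)))))
  [15] S(S(S(add(add(SZ, mul(Z, SSZ)), mul(add(Z, Z), mul(SZ, SSZ))))))
  [16] S(S(S(add(S(add(Z, mul(Z, SSZ))), mul(add(Z, Z), mul(SZ, SSZ))))))
  [17] S(S(S(S(add(add(Z, mul(Z, SSZ)), mul(add(Z, Z), mul(SZ, SSZ)))))))
  [18] S(S(S(S(add(mul(Z, SSZ), mul(add(Z, Z), mul(SZ, SSZ)))))))
  [19] S(S(S(S(add(Z, mul(add(Z, Z), mul(SZ, SSZ)))))))
  [20] S(S(S(S(mul(add(Z, Z), mul(SZ, SSZ))))))
  [21] S(S(S(S(mul(Z, mul(SZ, SSZ))))))
  [22] S^4(Z)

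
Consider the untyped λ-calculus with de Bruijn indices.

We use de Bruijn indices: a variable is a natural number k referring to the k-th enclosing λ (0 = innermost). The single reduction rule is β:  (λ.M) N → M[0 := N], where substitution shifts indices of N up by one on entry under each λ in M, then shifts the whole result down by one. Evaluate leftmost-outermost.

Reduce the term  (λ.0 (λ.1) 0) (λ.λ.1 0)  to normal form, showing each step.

  start: (λ.0 (λ.1) 0) (λ.λ.1 0)
  [1] (λ.λ.1 0) (λ.λ.λ.1 0) (λ.λ.1 0)
  [2] (λ.(λ.λ.λ.1 0) 0) (λ.λ.1 0)
  [3] (λ.λ.λ.1 0) (λ.λ.1 0)
  [4] λ.λ.1 0

Answer: normal form = λ.λ.1 0  (in 4 steps)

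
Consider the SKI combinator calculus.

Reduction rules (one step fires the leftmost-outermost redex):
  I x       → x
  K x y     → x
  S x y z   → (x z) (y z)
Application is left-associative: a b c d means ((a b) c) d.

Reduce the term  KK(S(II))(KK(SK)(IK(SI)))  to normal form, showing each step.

Answer: normal form = K(K(K(SI)))  (in 3 steps)

Derivation:
  start: KK(S(II))(KK(SK)(IK(SI)))
  →1  K(KK(SK)(IK(SI)))
  →2  K(K(IK(SI)))
  →3  K(K(K(SI)))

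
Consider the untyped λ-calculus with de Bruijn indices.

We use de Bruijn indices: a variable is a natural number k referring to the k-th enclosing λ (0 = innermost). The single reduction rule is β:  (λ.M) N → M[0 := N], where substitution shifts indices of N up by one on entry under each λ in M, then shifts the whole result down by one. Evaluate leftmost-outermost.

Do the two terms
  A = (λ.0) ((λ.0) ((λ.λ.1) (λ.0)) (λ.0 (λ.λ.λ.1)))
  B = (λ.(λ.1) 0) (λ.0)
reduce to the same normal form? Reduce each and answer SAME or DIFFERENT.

Answer: SAME — A ⇓ λ.0, B ⇓ λ.0

Working:
Term A:
  start: (λ.0) ((λ.0) ((λ.λ.1) (λ.0)) (λ.0 (λ.λ.λ.1)))
  [1] (λ.0) ((λ.λ.1) (λ.0)) (λ.0 (λ.λ.λ.1))
  [2] (λ.λ.1) (λ.0) (λ.0 (λ.λ.λ.1))
  [3] (λ.λ.0) (λ.0 (λ.λ.λ.1))
  [4] λ.0

Term B:
  start: (λ.(λ.1) 0) (λ.0)
  [1] (λ.λ.0) (λ.0)
  [2] λ.0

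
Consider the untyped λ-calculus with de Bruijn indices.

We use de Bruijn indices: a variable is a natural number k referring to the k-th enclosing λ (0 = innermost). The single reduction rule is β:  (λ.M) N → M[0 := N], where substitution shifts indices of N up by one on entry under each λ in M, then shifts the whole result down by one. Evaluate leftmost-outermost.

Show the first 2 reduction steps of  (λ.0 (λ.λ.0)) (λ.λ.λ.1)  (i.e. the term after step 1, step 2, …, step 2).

  start: (λ.0 (λ.λ.0)) (λ.λ.λ.1)
  [1] (λ.λ.λ.1) (λ.λ.0)
  [2] λ.λ.1

Answer: after 2 steps: λ.λ.1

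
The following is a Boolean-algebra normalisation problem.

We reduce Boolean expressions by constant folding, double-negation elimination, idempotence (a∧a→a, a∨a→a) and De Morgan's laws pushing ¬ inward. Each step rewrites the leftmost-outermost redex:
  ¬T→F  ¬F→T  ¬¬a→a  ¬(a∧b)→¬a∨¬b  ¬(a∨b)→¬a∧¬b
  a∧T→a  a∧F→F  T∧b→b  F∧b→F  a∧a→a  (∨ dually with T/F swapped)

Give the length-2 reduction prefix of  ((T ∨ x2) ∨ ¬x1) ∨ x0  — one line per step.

Answer: after 2 steps: T ∨ x0

Working:
  start: ((T ∨ x2) ∨ ¬x1) ∨ x0
  →1  (T ∨ ¬x1) ∨ x0
  →2  T ∨ x0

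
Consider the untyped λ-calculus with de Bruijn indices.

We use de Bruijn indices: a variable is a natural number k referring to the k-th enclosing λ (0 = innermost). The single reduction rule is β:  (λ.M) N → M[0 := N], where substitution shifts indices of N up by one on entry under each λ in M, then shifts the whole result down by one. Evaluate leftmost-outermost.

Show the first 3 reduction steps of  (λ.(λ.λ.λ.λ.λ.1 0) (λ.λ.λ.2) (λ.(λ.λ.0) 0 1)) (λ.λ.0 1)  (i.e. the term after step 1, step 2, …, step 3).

  start: (λ.(λ.λ.λ.λ.λ.1 0) (λ.λ.λ.2) (λ.(λ.λ.0) 0 1)) (λ.λ.0 1)
  step 1: (λ.λ.λ.λ.λ.1 0) (λ.λ.λ.2) (λ.(λ.λ.0) 0 (λ.λ.0 1))
  step 2: (λ.λ.λ.λ.1 0) (λ.(λ.λ.0) 0 (λ.λ.0 1))
  step 3: λ.λ.λ.1 0

Answer: after 3 steps: λ.λ.λ.1 0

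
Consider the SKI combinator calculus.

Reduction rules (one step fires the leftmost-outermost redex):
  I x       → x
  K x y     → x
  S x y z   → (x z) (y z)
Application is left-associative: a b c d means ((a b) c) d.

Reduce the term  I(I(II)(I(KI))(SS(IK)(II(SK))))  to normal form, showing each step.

  start: I(I(II)(I(KI))(SS(IK)(II(SK))))
  [1] I(II)(I(KI))(SS(IK)(II(SK)))
  [2] II(I(KI))(SS(IK)(II(SK)))
  [3] I(I(KI))(SS(IK)(II(SK)))
  [4] I(KI)(SS(IK)(II(SK)))
  [5] KI(SS(IK)(II(SK)))
  [6] I

Answer: normal form = I  (in 6 steps)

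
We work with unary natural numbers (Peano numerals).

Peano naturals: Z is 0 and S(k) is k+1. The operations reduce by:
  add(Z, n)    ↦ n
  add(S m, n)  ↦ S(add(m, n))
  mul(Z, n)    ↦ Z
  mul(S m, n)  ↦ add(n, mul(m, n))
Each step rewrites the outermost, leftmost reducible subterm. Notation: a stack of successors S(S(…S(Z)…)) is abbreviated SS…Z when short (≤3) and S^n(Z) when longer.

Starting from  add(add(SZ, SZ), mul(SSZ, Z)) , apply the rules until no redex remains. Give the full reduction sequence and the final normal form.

  start: add(add(SZ, SZ), mul(SSZ, Z))
  [1] add(S(add(Z, SZ)), mul(SSZ, Z))
  [2] S(add(add(Z, SZ), mul(SSZ, Z)))
  [3] S(add(SZ, mul(SSZ, Z)))
  [4] S(S(add(Z, mul(SSZ, Z))))
  [5] S(S(mul(SSZ, Z)))
  [6] S(S(add(Z, mul(SZ, Z))))
  [7] S(S(mul(SZ, Z)))
  [8] S(S(add(Z, mul(Z, Z))))
  [9] S(S(mul(Z, Z)))
  [10] SSZ

Answer: normal form = SSZ  (in 10 steps)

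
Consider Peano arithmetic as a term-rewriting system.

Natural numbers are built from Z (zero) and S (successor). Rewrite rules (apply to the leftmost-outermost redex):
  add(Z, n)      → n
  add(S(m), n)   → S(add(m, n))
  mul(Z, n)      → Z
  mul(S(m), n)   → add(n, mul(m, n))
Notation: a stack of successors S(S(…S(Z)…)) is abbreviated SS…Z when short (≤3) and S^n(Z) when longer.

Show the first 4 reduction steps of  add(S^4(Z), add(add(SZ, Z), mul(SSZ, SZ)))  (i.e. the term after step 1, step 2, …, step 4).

Answer: after 4 steps: S(S(S(S(add(Z, add(add(SZ, Z), mul(SSZ, SZ)))))))

Working:
  start: add(S^4(Z), add(add(SZ, Z), mul(SSZ, SZ)))
  step 1: S(add(SSSZ, add(add(SZ, Z), mul(SSZ, SZ))))
  step 2: S(S(add(SSZ, add(add(SZ, Z), mul(SSZ, SZ)))))
  step 3: S(S(S(add(SZ, add(add(SZ, Z), mul(SSZ, SZ))))))
  step 4: S(S(S(S(add(Z, add(add(SZ, Z), mul(SSZ, SZ)))))))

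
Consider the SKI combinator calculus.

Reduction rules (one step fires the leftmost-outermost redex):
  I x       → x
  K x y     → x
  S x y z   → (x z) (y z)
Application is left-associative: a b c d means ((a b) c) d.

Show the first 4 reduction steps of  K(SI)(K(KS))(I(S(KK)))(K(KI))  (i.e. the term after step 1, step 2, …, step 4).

Answer: after 4 steps: KI

Derivation:
  start: K(SI)(K(KS))(I(S(KK)))(K(KI))
  step 1: SI(I(S(KK)))(K(KI))
  step 2: I(K(KI))(I(S(KK))(K(KI)))
  step 3: K(KI)(I(S(KK))(K(KI)))
  step 4: KI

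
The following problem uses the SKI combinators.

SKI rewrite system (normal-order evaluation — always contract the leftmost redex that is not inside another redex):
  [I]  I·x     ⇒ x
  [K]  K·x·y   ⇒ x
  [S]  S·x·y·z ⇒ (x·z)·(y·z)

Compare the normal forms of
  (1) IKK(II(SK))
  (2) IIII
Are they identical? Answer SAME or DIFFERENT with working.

Answer: DIFFERENT — A ⇓ K, B ⇓ I

Working:
Term A:
  start: IKK(II(SK))
  →1  KK(II(SK))
  →2  K

Term B:
  start: IIII
  →1  III
  →2  II
  →3  I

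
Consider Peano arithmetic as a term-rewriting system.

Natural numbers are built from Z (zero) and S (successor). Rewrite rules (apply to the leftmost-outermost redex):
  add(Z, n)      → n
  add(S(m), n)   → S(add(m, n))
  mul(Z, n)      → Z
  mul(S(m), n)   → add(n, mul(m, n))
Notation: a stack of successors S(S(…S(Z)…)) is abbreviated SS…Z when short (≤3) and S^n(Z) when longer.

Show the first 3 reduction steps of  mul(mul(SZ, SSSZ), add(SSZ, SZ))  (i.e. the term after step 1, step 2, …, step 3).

  start: mul(mul(SZ, SSSZ), add(SSZ, SZ))
  [1] mul(add(SSSZ, mul(Z, SSSZ)), add(SSZ, SZ))
  [2] mul(S(add(SSZ, mul(Z, SSSZ))), add(SSZ, SZ))
  [3] add(add(SSZ, SZ), mul(add(SSZ, mul(Z, SSSZ)), add(SSZ, SZ)))

Answer: after 3 steps: add(add(SSZ, SZ), mul(add(SSZ, mul(Z, SSSZ)), add(SSZ, SZ)))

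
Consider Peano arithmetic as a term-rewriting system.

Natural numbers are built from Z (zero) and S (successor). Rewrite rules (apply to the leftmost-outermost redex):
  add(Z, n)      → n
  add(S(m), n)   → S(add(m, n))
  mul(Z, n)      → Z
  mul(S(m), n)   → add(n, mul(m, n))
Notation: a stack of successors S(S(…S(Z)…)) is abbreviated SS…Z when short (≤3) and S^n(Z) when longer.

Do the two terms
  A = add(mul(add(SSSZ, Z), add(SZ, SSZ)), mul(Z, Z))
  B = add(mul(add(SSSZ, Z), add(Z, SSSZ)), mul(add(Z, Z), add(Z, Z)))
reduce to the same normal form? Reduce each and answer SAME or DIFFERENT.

Term A:
  start: add(mul(add(SSSZ, Z), add(SZ, SSZ)), mul(Z, Z))
  step 1: add(mul(S(add(SSZ, Z)), add(SZ, SSZ)), mul(Z, Z))
  step 2: add(add(add(SZ, SSZ), mul(add(SSZ, Z), add(SZ, SSZ))), mul(Z, Z))
  step 3: add(add(S(add(Z, SSZ)), mul(add(SSZ, Z), add(SZ, SSZ))), mul(Z, Z))
  step 4: add(S(add(add(Z, SSZ), mul(add(SSZ, Z), add(SZ, SSZ)))), mul(Z, Z))
  step 5: S(add(add(add(Z, SSZ), mul(add(SSZ, Z), add(SZ, SSZ))), mul(Z, Z)))
  step 6: S(add(add(SSZ, mul(add(SSZ, Z), add(SZ, SSZ))), mul(Z, Z)))
  step 7: S(add(S(add(SZ, mul(add(SSZ, Z), add(SZ, SSZ)))), mul(Z, Z)))
  step 8: S(S(add(add(SZ, mul(add(SSZ, Z), add(SZ, SSZ))), mul(Z, Z))))
  step 9: S(S(add(S(add(Z, mul(add(SSZ, Z), add(SZ, SSZ)))), mul(Z, Z))))
  step 10: S(S(S(add(add(Z, mul(add(SSZ, Z), add(SZ, SSZ))), mul(Z, Z)))))
  step 11: S(S(S(add(mul(add(SSZ, Z), add(SZ, SSZ)), mul(Z, Z)))))
  step 12: S(S(S(add(mul(S(add(SZ, Z)), add(SZ, SSZ)), mul(Z, Z)))))
  step 13: S(S(S(add(add(add(SZ, SSZ), mul(add(SZ, Z), add(SZ, SSZ))), mul(Z, Z)))))
  step 14: S(S(S(add(add(S(add(Z, SSZ)), mul(add(SZ, Z), add(SZ, SSZ))), mul(Z, Z)))))
  step 15: S(S(S(add(S(add(add(Z, SSZ), mul(add(SZ, Z), add(SZ, SSZ)))), mul(Z, Z)))))
  step 16: S(S(S(S(add(add(add(Z, SSZ), mul(add(SZ, Z), add(SZ, SSZ))), mul(Z, Z))))))
  step 17: S(S(S(S(add(add(SSZ, mul(add(SZ, Z), add(SZ, SSZ))), mul(Z, Z))))))
  step 18: S(S(S(S(add(S(add(SZ, mul(add(SZ, Z), add(SZ, SSZ)))), mul(Z, Z))))))
  step 19: S(S(S(S(S(add(add(SZ, mul(add(SZ, Z), add(SZ, SSZ))), mul(Z, Z)))))))
  step 20: S(S(S(S(S(add(S(add(Z, mul(add(SZ, Z), add(SZ, SSZ)))), mul(Z, Z)))))))
  step 21: S(S(S(S(S(S(add(add(Z, mul(add(SZ, Z), add(SZ, SSZ))), mul(Z, Z))))))))
  step 22: S(S(S(S(S(S(add(mul(add(SZ, Z), add(SZ, SSZ)), mul(Z, Z))))))))
  step 23: S(S(S(S(S(S(add(mul(S(add(Z, Z)), add(SZ, SSZ)), mul(Z, Z))))))))
  step 24: S(S(S(S(S(S(add(add(add(SZ, SSZ), mul(add(Z, Z), add(SZ, SSZ))), mul(Z, Z))))))))
  step 25: S(S(S(S(S(S(add(add(S(add(Z, SSZ)), mul(add(Z, Z), add(SZ, SSZ))), mul(Z, Z))))))))
  step 26: S(S(S(S(S(S(add(S(add(add(Z, SSZ), mul(add(Z, Z), add(SZ, SSZ)))), mul(Z, Z))))))))
  step 27: S(S(S(S(S(S(S(add(add(add(Z, SSZ), mul(add(Z, Z), add(SZ, SSZ))), mul(Z, Z)))))))))
  step 28: S(S(S(S(S(S(S(add(add(SSZ, mul(add(Z, Z), add(SZ, SSZ))), mul(Z, Z)))))))))
  step 29: S(S(S(S(S(S(S(add(S(add(SZ, mul(add(Z, Z), add(SZ, SSZ)))), mul(Z, Z)))))))))
  step 30: S(S(S(S(S(S(S(S(add(add(SZ, mul(add(Z, Z), add(SZ, SSZ))), mul(Z, Z))))))))))
  step 31: S(S(S(S(S(S(S(S(add(S(add(Z, mul(add(Z, Z), add(SZ, SSZ)))), mul(Z, Z))))))))))
  step 32: S(S(S(S(S(S(S(S(S(add(add(Z, mul(add(Z, Z), add(SZ, SSZ))), mul(Z, Z)))))))))))
  step 33: S(S(S(S(S(S(S(S(S(add(mul(add(Z, Z), add(SZ, SSZ)), mul(Z, Z)))))))))))
  step 34: S(S(S(S(S(S(S(S(S(add(mul(Z, add(SZ, SSZ)), mul(Z, Z)))))))))))
  step 35: S(S(S(S(S(S(S(S(S(add(Z, mul(Z, Z)))))))))))
  step 36: S(S(S(S(S(S(S(S(S(mul(Z, Z))))))))))
  step 37: S^9(Z)

Term B:
  start: add(mul(add(SSSZ, Z), add(Z, SSSZ)), mul(add(Z, Z), add(Z, Z)))
  step 1: add(mul(S(add(SSZ, Z)), add(Z, SSSZ)), mul(add(Z, Z), add(Z, Z)))
  step 2: add(add(add(Z, SSSZ), mul(add(SSZ, Z), add(Z, SSSZ))), mul(add(Z, Z), add(Z, Z)))
  step 3: add(add(SSSZ, mul(add(SSZ, Z), add(Z, SSSZ))), mul(add(Z, Z), add(Z, Z)))
  step 4: add(S(add(SSZ, mul(add(SSZ, Z), add(Z, SSSZ)))), mul(add(Z, Z), add(Z, Z)))
  step 5: S(add(add(SSZ, mul(add(SSZ, Z), add(Z, SSSZ))), mul(add(Z, Z), add(Z, Z))))
  step 6: S(add(S(add(SZ, mul(add(SSZ, Z), add(Z, SSSZ)))), mul(add(Z, Z), add(Z, Z))))
  step 7: S(S(add(add(SZ, mul(add(SSZ, Z), add(Z, SSSZ))), mul(add(Z, Z), add(Z, Z)))))
  step 8: S(S(add(S(add(Z, mul(add(SSZ, Z), add(Z, SSSZ)))), mul(add(Z, Z), add(Z, Z)))))
  step 9: S(S(S(add(add(Z, mul(add(SSZ, Z), add(Z, SSSZ))), mul(add(Z, Z), add(Z, Z))))))
  step 10: S(S(S(add(mul(add(SSZ, Z), add(Z, SSSZ)), mul(add(Z, Z), add(Z, Z))))))
  step 11: S(S(S(add(mul(S(add(SZ, Z)), add(Z, SSSZ)), mul(add(Z, Z), add(Z, Z))))))
  step 12: S(S(S(add(add(add(Z, SSSZ), mul(add(SZ, Z), add(Z, SSSZ))), mul(add(Z, Z), add(Z, Z))))))
  step 13: S(S(S(add(add(SSSZ, mul(add(SZ, Z), add(Z, SSSZ))), mul(add(Z, Z), add(Z, Z))))))
  step 14: S(S(S(add(S(add(SSZ, mul(add(SZ, Z), add(Z, SSSZ)))), mul(add(Z, Z), add(Z, Z))))))
  step 15: S(S(S(S(add(add(SSZ, mul(add(SZ, Z), add(Z, SSSZ))), mul(add(Z, Z), add(Z, Z)))))))
  step 16: S(S(S(S(add(S(add(SZ, mul(add(SZ, Z), add(Z, SSSZ)))), mul(add(Z, Z), add(Z, Z)))))))
  step 17: S(S(S(S(S(add(add(SZ, mul(add(SZ, Z), add(Z, SSSZ))), mul(add(Z, Z), add(Z, Z))))))))
  step 18: S(S(S(S(S(add(S(add(Z, mul(add(SZ, Z), add(Z, SSSZ)))), mul(add(Z, Z), add(Z, Z))))))))
  step 19: S(S(S(S(S(S(add(add(Z, mul(add(SZ, Z), add(Z, SSSZ))), mul(add(Z, Z), add(Z, Z)))))))))
  step 20: S(S(S(S(S(S(add(mul(add(SZ, Z), add(Z, SSSZ)), mul(add(Z, Z), add(Z, Z)))))))))
  step 21: S(S(S(S(S(S(add(mul(S(add(Z, Z)), add(Z, SSSZ)), mul(add(Z, Z), add(Z, Z)))))))))
  step 22: S(S(S(S(S(S(add(add(add(Z, SSSZ), mul(add(Z, Z), add(Z, SSSZ))), mul(add(Z, Z), add(Z, Z)))))))))
  step 23: S(S(S(S(S(S(add(add(SSSZ, mul(add(Z, Z), add(Z, SSSZ))), mul(add(Z, Z), add(Z, Z)))))))))
  step 24: S(S(S(S(S(S(add(S(add(SSZ, mul(add(Z, Z), add(Z, SSSZ)))), mul(add(Z, Z), add(Z, Z)))))))))
  step 25: S(S(S(S(S(S(S(add(add(SSZ, mul(add(Z, Z), add(Z, SSSZ))), mul(add(Z, Z), add(Z, Z))))))))))
  step 26: S(S(S(S(S(S(S(add(S(add(SZ, mul(add(Z, Z), add(Z, SSSZ)))), mul(add(Z, Z), add(Z, Z))))))))))
  step 27: S(S(S(S(S(S(S(S(add(add(SZ, mul(add(Z, Z), add(Z, SSSZ))), mul(add(Z, Z), add(Z, Z)))))))))))
  step 28: S(S(S(S(S(S(S(S(add(S(add(Z, mul(add(Z, Z), add(Z, SSSZ)))), mul(add(Z, Z), add(Z, Z)))))))))))
  step 29: S(S(S(S(S(S(S(S(S(add(add(Z, mul(add(Z, Z), add(Z, SSSZ))), mul(add(Z, Z), add(Z, Z))))))))))))
  step 30: S(S(S(S(S(S(S(S(S(add(mul(add(Z, Z), add(Z, SSSZ)), mul(add(Z, Z), add(Z, Z))))))))))))
  step 31: S(S(S(S(S(S(S(S(S(add(mul(Z, add(Z, SSSZ)), mul(add(Z, Z), add(Z, Z))))))))))))
  step 32: S(S(S(S(S(S(S(S(S(add(Z, mul(add(Z, Z), add(Z, Z))))))))))))
  step 33: S(S(S(S(S(S(S(S(S(mul(add(Z, Z), add(Z, Z)))))))))))
  step 34: S(S(S(S(S(S(S(S(S(mul(Z, add(Z, Z)))))))))))
  step 35: S^9(Z)

Answer: SAME — A ⇓ S^9(Z), B ⇓ S^9(Z)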